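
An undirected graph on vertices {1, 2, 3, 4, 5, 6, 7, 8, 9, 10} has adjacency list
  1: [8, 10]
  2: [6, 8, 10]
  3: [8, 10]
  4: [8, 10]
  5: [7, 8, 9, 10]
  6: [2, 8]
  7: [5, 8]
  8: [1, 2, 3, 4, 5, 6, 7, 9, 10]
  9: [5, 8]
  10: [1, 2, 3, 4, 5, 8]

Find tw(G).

2

A width-2 tree decomposition is:
Bags: B1 = {4, 8, 10}  B2 = {1, 8, 10}  B3 = {2, 8, 10}  B4 = {5, 8, 10}  B5 = {2, 6, 8}  B6 = {5, 8, 9}  B7 = {3, 8, 10}  B8 = {5, 7, 8}
Tree: B1–B2, B1–B3, B2–B4, B3–B5, B4–B6, B3–B7, B6–B8
Every bag has size at most 3, so the width is 3 − 1 = 2 and tw(G) ≤ 2. For the lower bound, the 3 vertices {5, 8, 9} are pairwise adjacent, and any tree decomposition puts a clique entirely inside one bag — forcing width ≥ 2. Hence tw(G) = 2 exactly.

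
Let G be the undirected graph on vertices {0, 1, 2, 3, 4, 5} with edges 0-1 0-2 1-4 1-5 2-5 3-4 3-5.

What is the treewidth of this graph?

2

A width-2 tree decomposition is:
Bags: B1 = {1, 3, 4}  B2 = {1, 3, 5}  B3 = {0, 1, 5}  B4 = {0, 2, 5}
Tree: B1–B2, B2–B3, B3–B4
Each bag holds 3 vertices, so the decomposition has width 2, which upper-bounds the treewidth. Since 4–3–5–1–4 is a cycle in G, G is not acyclic. Forests are exactly the graphs of treewidth ≤ 1, so tw(G) ≥ 2. Combining the bounds, tw(G) = 2.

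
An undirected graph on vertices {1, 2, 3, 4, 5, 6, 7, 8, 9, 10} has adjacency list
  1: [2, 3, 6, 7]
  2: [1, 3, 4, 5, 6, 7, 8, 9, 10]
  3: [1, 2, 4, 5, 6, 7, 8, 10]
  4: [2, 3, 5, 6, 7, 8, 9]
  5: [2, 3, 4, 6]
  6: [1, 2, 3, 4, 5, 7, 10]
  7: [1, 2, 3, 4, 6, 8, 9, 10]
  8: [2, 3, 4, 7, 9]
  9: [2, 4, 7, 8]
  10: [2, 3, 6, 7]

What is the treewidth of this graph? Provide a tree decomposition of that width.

The largest bag has 5 vertices, giving width 4; this decomposition certifies tw(G) ≤ 4. On the other hand G contains the 5-clique {2, 4, 7, 8, 9}. A clique must lie in a single bag of any decomposition, so no decomposition can have width below 4. The upper and lower bounds meet at 4, so that is the treewidth.

Treewidth 4.
One optimal decomposition is:
Bags: B1 = {2, 3, 4, 7, 8}  B2 = {2, 3, 4, 6, 7}  B3 = {2, 4, 7, 8, 9}  B4 = {2, 3, 6, 7, 10}  B5 = {1, 2, 3, 6, 7}  B6 = {2, 3, 4, 5, 6}
Tree: B1–B2, B1–B3, B2–B4, B4–B5, B2–B6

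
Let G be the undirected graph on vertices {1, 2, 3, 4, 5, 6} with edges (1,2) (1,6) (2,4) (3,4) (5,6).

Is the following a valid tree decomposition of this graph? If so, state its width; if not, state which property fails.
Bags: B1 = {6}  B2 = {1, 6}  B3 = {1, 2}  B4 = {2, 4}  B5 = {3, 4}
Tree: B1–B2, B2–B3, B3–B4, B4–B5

No — vertex 5 appears in no bag.

A tree decomposition must satisfy three properties: every vertex lies in some bag; for every edge, both endpoints lie together in some bag; and for every vertex, the bags containing it form a connected subtree. Here vertex 5 appears in no bag, so the decomposition is invalid.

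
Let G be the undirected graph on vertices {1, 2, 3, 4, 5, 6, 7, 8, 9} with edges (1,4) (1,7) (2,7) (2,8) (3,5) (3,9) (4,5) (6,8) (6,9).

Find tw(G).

2

A width-2 tree decomposition is:
Bags: B1 = {2, 6, 8}  B2 = {2, 6, 7}  B3 = {1, 6, 7}  B4 = {1, 4, 6}  B5 = {4, 5, 6}  B6 = {3, 5, 6}  B7 = {3, 6, 9}
Tree: B1–B2, B2–B3, B3–B4, B4–B5, B5–B6, B6–B7
Every bag has size at most 3, so the width is 3 − 1 = 2 and tw(G) ≤ 2. Since 6–8–2–7–1–4–5–3–9–6 is a cycle in G, G is not acyclic. Forests are exactly the graphs of treewidth ≤ 1, so tw(G) ≥ 2. The upper and lower bounds meet at 2, so that is the treewidth.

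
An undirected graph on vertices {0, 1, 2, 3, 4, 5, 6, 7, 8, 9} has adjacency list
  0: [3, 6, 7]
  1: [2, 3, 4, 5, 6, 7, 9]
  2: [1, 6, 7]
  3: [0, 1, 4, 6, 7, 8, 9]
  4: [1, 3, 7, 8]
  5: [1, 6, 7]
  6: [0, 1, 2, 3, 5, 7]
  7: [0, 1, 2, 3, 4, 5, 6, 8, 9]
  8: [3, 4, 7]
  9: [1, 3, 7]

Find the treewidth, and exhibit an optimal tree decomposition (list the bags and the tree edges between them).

Treewidth 3.
One such decomposition:
Bags: B1 = {1, 3, 6, 7}  B2 = {1, 5, 6, 7}  B3 = {0, 3, 6, 7}  B4 = {1, 3, 4, 7}  B5 = {1, 3, 7, 9}  B6 = {1, 2, 6, 7}  B7 = {3, 4, 7, 8}
Tree: B1–B2, B1–B3, B1–B4, B1–B5, B1–B6, B4–B7

Every bag has size at most 4, so the width is 4 − 1 = 3 and tw(G) ≤ 3. Conversely, {0, 3, 6, 7} is a clique of size 4, and the vertices of any clique must share a bag in every tree decomposition; so some bag has ≥ 4 vertices and tw(G) ≥ 3. The upper and lower bounds meet at 3, so that is the treewidth.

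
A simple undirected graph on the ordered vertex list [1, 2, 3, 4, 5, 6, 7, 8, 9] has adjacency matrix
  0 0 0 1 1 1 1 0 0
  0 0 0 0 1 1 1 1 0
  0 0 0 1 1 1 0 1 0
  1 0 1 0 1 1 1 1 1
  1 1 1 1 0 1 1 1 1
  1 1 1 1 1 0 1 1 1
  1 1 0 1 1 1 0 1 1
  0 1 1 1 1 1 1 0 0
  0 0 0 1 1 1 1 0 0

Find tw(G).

4

A width-4 tree decomposition is:
Bags: B1 = {4, 5, 6, 7, 8}  B2 = {3, 4, 5, 6, 8}  B3 = {2, 5, 6, 7, 8}  B4 = {4, 5, 6, 7, 9}  B5 = {1, 4, 5, 6, 7}
Tree: B1–B2, B1–B3, B1–B4, B4–B5
Every bag has size at most 5, so the width is 5 − 1 = 4 and tw(G) ≤ 4. Conversely, {2, 5, 6, 7, 8} is a clique of size 5, and the vertices of any clique must share a bag in every tree decomposition; so some bag has ≥ 5 vertices and tw(G) ≥ 4. Hence tw(G) = 4 exactly.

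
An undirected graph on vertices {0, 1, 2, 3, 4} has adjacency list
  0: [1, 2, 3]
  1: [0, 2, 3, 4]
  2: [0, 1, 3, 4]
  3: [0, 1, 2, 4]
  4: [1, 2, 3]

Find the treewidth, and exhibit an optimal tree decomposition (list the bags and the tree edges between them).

Treewidth 3.
One optimal decomposition is:
Bags: B1 = {1, 2, 3, 4}  B2 = {0, 1, 2, 3}
Tree: B1–B2

The largest bag has 4 vertices, giving width 3; this decomposition certifies tw(G) ≤ 3. Conversely, {0, 1, 2, 3} is a clique of size 4, and the vertices of any clique must share a bag in every tree decomposition; so some bag has ≥ 4 vertices and tw(G) ≥ 3. The upper and lower bounds meet at 3, so that is the treewidth.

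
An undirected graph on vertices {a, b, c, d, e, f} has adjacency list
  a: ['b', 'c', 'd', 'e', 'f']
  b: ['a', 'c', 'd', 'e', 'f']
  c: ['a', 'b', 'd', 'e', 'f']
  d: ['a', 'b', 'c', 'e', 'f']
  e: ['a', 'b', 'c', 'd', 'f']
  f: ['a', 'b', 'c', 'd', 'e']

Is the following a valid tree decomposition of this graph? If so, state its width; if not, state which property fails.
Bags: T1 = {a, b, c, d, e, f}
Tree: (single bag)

Yes; width 5.

Vertex coverage: the bags together contain {a, b, c, d, e, f}, the full vertex set. Edge coverage: each edge of G has both endpoints in at least one bag. Running intersection: for every vertex, the bags containing it form a connected subtree. All three properties hold, so this is a valid tree decomposition of width max|bag| − 1 = 5, and hence tw(G) ≤ 5.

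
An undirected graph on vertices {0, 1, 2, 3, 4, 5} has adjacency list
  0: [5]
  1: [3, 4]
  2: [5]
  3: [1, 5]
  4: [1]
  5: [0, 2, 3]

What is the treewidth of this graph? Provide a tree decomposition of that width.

Treewidth 1.
One optimal decomposition is:
Bags: B1 = {1, 3}  B2 = {3, 5}  B3 = {1, 4}  B4 = {2, 5}  B5 = {0, 5}
Tree: B1–B2, B1–B3, B2–B4, B2–B5

Each bag holds 2 vertices, so the decomposition has width 1, which upper-bounds the treewidth. G has an edge, so its treewidth is at least 1. Combining the bounds, tw(G) = 1.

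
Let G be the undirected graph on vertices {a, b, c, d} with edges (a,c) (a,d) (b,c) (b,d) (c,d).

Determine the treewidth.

2

A width-2 tree decomposition is:
Bags: B1 = {b, c, d}  B2 = {a, c, d}
Tree: B1–B2
Every bag has size at most 3, so the width is 3 − 1 = 2 and tw(G) ≤ 2. For the lower bound, the 3 vertices {a, c, d} are pairwise adjacent, and any tree decomposition puts a clique entirely inside one bag — forcing width ≥ 2. Therefore the treewidth is 2.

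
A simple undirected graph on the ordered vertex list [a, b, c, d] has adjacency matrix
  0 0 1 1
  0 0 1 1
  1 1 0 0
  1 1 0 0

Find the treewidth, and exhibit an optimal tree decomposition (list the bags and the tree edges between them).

Treewidth 2.
One such decomposition:
Bags: B1 = {a, b, d}  B2 = {a, b, c}
Tree: B1–B2

The largest bag has 3 vertices, giving width 2; this decomposition certifies tw(G) ≤ 2. For the lower bound, G contains the cycle b–d–a–c–b, so G is not a forest; only forests have treewidth ≤ 1, hence tw(G) ≥ 2. Combining the bounds, tw(G) = 2.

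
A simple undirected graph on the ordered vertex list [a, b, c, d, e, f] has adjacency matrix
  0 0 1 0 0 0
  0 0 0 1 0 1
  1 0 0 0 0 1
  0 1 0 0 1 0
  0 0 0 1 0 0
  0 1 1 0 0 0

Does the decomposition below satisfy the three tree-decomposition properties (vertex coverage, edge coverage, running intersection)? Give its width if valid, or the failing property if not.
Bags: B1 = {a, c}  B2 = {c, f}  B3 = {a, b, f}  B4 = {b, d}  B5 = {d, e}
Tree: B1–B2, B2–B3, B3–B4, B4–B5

No — bags containing vertex a are not connected in the tree.

A tree decomposition must satisfy three properties: every vertex lies in some bag; for every edge, both endpoints lie together in some bag; and for every vertex, the bags containing it form a connected subtree. Here bags containing vertex a are not connected in the tree, so the decomposition is invalid.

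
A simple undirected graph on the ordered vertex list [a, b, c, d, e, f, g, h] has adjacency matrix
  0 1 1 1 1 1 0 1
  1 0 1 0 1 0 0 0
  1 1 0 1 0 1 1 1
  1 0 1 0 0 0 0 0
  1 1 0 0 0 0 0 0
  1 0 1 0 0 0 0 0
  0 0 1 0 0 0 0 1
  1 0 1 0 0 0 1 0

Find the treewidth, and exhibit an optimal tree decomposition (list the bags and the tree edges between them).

Treewidth 2.
Bags: B1 = {a, b, c}  B2 = {a, b, e}  B3 = {a, c, h}  B4 = {c, g, h}  B5 = {a, c, f}  B6 = {a, c, d}
Tree: B1–B2, B1–B3, B3–B4, B1–B5, B3–B6

The largest bag has 3 vertices, giving width 2; this decomposition certifies tw(G) ≤ 2. Conversely, {a, b, e} is a clique of size 3, and the vertices of any clique must share a bag in every tree decomposition; so some bag has ≥ 3 vertices and tw(G) ≥ 2. Therefore the treewidth is 2.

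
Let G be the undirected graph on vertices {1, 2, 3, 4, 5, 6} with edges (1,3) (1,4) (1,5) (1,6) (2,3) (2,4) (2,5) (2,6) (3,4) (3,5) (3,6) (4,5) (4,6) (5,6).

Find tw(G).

4

A width-4 tree decomposition is:
Bags: B1 = {1, 3, 4, 5, 6}  B2 = {2, 3, 4, 5, 6}
Tree: B1–B2
Each bag holds 5 vertices, so the decomposition has width 4, which upper-bounds the treewidth. Conversely, {1, 3, 4, 5, 6} is a clique of size 5, and the vertices of any clique must share a bag in every tree decomposition; so some bag has ≥ 5 vertices and tw(G) ≥ 4. The upper and lower bounds meet at 4, so that is the treewidth.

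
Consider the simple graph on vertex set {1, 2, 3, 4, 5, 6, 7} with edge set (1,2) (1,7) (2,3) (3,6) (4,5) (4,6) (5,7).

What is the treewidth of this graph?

2

A width-2 tree decomposition is:
Bags: B1 = {2, 3, 6}  B2 = {1, 2, 6}  B3 = {1, 6, 7}  B4 = {5, 6, 7}  B5 = {4, 5, 6}
Tree: B1–B2, B2–B3, B3–B4, B4–B5
Every bag has size at most 3, so the width is 3 − 1 = 2 and tw(G) ≤ 2. The edges 6–3–2–1–7–5–4–6 form a cycle, so G is not a tree and its treewidth is at least 2. The upper and lower bounds meet at 2, so that is the treewidth.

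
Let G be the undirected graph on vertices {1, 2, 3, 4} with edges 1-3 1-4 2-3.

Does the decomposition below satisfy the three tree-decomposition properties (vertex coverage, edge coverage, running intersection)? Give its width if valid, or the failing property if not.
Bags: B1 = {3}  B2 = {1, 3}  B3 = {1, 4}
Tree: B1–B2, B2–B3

A tree decomposition must satisfy three properties: every vertex lies in some bag; for every edge, both endpoints lie together in some bag; and for every vertex, the bags containing it form a connected subtree. Here vertex 2 appears in no bag, so the decomposition is invalid.

No — vertex 2 appears in no bag.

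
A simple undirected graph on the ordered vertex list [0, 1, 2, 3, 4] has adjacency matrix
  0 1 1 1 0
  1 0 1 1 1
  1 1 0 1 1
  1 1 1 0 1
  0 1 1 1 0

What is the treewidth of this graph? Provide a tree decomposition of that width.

Every bag has size at most 4, so the width is 4 − 1 = 3 and tw(G) ≤ 3. Conversely, {0, 1, 2, 3} is a clique of size 4, and the vertices of any clique must share a bag in every tree decomposition; so some bag has ≥ 4 vertices and tw(G) ≥ 3. The upper and lower bounds meet at 3, so that is the treewidth.

Treewidth 3.
One optimal decomposition is:
Bags: B1 = {0, 1, 2, 3}  B2 = {1, 2, 3, 4}
Tree: B1–B2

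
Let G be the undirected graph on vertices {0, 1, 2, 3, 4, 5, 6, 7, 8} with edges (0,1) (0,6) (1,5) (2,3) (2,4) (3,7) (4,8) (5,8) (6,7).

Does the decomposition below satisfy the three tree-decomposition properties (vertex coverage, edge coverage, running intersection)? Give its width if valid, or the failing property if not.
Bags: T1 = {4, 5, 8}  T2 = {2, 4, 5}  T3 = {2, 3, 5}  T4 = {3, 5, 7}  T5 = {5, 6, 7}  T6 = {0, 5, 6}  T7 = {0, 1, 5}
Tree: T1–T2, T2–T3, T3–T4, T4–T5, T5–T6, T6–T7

Every vertex of G appears in some bag (union = {0, 1, 2, 3, 4, 5, 6, 7, 8}); every edge is covered by a bag; and for each vertex v the set of bags containing v is connected in the bag tree. The decomposition is therefore valid. The largest bag has 3 vertices, so the width is 2.

Yes; width 2.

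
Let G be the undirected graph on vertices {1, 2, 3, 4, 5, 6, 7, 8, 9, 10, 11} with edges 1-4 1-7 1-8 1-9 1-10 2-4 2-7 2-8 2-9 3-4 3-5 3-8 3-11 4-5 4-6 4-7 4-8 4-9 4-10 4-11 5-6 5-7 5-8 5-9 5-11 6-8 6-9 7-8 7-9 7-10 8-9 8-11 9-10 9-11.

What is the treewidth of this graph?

A width-4 tree decomposition is:
Bags: B1 = {4, 5, 8, 9, 11}  B2 = {4, 5, 7, 8, 9}  B3 = {1, 4, 7, 8, 9}  B4 = {3, 4, 5, 8, 11}  B5 = {4, 5, 6, 8, 9}  B6 = {2, 4, 7, 8, 9}  B7 = {1, 4, 7, 9, 10}
Tree: B1–B2, B2–B3, B1–B4, B1–B5, B3–B6, B3–B7
Every bag has size at most 5, so the width is 5 − 1 = 4 and tw(G) ≤ 4. Conversely, {1, 4, 7, 8, 9} is a clique of size 5, and the vertices of any clique must share a bag in every tree decomposition; so some bag has ≥ 5 vertices and tw(G) ≥ 4. The upper and lower bounds meet at 4, so that is the treewidth.

4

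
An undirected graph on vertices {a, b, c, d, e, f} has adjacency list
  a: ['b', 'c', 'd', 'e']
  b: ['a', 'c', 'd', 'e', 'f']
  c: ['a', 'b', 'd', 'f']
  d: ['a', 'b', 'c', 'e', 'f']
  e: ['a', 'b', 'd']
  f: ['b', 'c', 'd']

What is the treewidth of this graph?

A width-3 tree decomposition is:
Bags: B1 = {a, b, c, d}  B2 = {b, c, d, f}  B3 = {a, b, d, e}
Tree: B1–B2, B1–B3
Every bag has size at most 4, so the width is 4 − 1 = 3 and tw(G) ≤ 3. On the other hand G contains the 4-clique {b, c, d, f}. A clique must lie in a single bag of any decomposition, so no decomposition can have width below 3. Hence tw(G) = 3 exactly.

3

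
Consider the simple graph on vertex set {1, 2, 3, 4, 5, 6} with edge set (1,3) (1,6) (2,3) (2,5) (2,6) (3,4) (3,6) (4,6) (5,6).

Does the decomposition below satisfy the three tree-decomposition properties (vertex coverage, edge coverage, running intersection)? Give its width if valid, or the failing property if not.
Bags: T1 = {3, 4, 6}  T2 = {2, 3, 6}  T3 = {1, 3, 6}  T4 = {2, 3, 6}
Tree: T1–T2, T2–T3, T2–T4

No — vertex 5 appears in no bag.

A tree decomposition must satisfy three properties: every vertex lies in some bag; for every edge, both endpoints lie together in some bag; and for every vertex, the bags containing it form a connected subtree. Here vertex 5 appears in no bag, so the decomposition is invalid.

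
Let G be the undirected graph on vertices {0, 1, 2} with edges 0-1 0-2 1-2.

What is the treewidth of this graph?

2

A width-2 tree decomposition is:
Bags: B1 = {0, 1, 2}
Tree: (single bag)
With just one bag of size 3, the width is 3 − 1 = 2, so tw(G) ≤ 2. For the lower bound, the 3 vertices {0, 1, 2} are pairwise adjacent, and any tree decomposition puts a clique entirely inside one bag — forcing width ≥ 2. Hence tw(G) = 2 exactly.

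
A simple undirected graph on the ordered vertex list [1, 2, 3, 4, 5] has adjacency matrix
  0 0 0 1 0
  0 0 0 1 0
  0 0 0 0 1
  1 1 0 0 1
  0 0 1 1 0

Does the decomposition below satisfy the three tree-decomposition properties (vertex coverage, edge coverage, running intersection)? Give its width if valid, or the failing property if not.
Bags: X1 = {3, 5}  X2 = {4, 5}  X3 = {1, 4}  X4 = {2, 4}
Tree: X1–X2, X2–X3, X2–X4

Checking the three conditions: (i) the bags cover all of {1, 2, 3, 4, 5}; (ii) for each edge, some bag contains both endpoints; (iii) the bags containing any fixed vertex form a subtree. All hold, so the decomposition is valid with width 2 − 1 = 1.

Yes; width 1.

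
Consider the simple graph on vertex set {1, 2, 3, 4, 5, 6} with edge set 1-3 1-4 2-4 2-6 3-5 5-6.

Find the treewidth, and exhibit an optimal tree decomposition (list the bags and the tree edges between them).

Every bag has size at most 3, so the width is 3 − 1 = 2 and tw(G) ≤ 2. For the lower bound, G contains the cycle 6–5–3–1–4–2–6, so G is not a forest; only forests have treewidth ≤ 1, hence tw(G) ≥ 2. The upper and lower bounds meet at 2, so that is the treewidth.

Treewidth 2.
One optimal decomposition is:
Bags: B1 = {3, 5, 6}  B2 = {1, 3, 6}  B3 = {1, 4, 6}  B4 = {2, 4, 6}
Tree: B1–B2, B2–B3, B3–B4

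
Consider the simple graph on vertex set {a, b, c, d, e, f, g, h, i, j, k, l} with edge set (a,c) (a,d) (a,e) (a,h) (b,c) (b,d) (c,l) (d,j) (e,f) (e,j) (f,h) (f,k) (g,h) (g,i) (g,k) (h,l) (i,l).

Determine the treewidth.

A width-3 tree decomposition is:
Bags: B1 = {b, c, d, j}  B2 = {a, c, d, j}  B3 = {a, c, e, j}  B4 = {a, c, e, l}  B5 = {a, e, h, l}  B6 = {e, f, h, l}  B7 = {f, h, i, l}  B8 = {f, g, h, i}  B9 = {f, g, i, k}
Tree: B1–B2, B2–B3, B3–B4, B4–B5, B5–B6, B6–B7, B7–B8, B8–B9
Each bag holds 4 vertices, so the decomposition has width 3, which upper-bounds the treewidth. For the lower bound: the 4 vertex sets {b,d,j}, {c}, {a}, {e,f,h,l} are disjoint, each induces a connected subgraph, and every pair is joined by at least one edge of G. Contracting each set to a single vertex therefore yields K_{4} as a minor, and since treewidth is minor-monotone, tw(G) ≥ tw(K_{4}) = 3. Combining the bounds, tw(G) = 3.

3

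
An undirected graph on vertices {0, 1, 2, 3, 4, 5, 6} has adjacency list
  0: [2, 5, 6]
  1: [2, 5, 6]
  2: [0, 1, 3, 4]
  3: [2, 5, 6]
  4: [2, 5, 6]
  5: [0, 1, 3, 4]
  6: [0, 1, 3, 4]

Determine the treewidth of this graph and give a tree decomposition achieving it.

The largest bag has 4 vertices, giving width 3; this decomposition certifies tw(G) ≤ 3. For the lower bound: the 4 vertex sets {4,5}, {1,2}, {6}, {0} are disjoint, each induces a connected subgraph, and every pair is joined by at least one edge of G. Contracting each set to a single vertex therefore yields K_{4} as a minor, and since treewidth is minor-monotone, tw(G) ≥ tw(K_{4}) = 3. Therefore the treewidth is 3.

Treewidth 3.
One such decomposition:
Bags: B1 = {2, 4, 5, 6}  B2 = {1, 2, 5, 6}  B3 = {0, 2, 5, 6}  B4 = {2, 3, 5, 6}
Tree: B1–B2, B2–B3, B3–B4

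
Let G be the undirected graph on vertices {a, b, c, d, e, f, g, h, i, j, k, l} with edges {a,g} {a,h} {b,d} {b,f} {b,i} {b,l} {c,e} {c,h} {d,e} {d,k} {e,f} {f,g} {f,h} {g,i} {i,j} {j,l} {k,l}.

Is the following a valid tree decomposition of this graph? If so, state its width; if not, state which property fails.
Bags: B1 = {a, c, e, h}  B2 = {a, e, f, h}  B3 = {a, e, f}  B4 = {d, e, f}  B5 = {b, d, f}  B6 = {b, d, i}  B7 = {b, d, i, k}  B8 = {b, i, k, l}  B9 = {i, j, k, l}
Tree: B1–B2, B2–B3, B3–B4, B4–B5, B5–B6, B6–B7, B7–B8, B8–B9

No — vertex g appears in no bag.

A tree decomposition must satisfy three properties: every vertex lies in some bag; for every edge, both endpoints lie together in some bag; and for every vertex, the bags containing it form a connected subtree. Here vertex g appears in no bag, so the decomposition is invalid.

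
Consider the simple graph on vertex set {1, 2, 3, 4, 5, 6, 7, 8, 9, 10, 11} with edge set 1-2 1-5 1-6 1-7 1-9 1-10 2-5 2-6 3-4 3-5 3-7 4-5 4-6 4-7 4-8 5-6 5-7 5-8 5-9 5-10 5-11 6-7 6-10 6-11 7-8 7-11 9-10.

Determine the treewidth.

A width-3 tree decomposition is:
Bags: B1 = {5, 6, 7, 11}  B2 = {1, 5, 6, 7}  B3 = {1, 5, 6, 10}  B4 = {1, 5, 9, 10}  B5 = {4, 5, 6, 7}  B6 = {1, 2, 5, 6}  B7 = {4, 5, 7, 8}  B8 = {3, 4, 5, 7}
Tree: B1–B2, B2–B3, B3–B4, B2–B5, B3–B6, B5–B7, B7–B8
Each bag holds 4 vertices, so the decomposition has width 3, which upper-bounds the treewidth. For the lower bound, the 4 vertices {4, 5, 7, 8} are pairwise adjacent, and any tree decomposition puts a clique entirely inside one bag — forcing width ≥ 3. Therefore the treewidth is 3.

3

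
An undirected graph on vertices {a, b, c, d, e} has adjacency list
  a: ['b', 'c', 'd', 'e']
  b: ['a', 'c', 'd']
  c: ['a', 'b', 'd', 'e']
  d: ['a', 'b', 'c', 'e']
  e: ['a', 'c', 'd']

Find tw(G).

3

A width-3 tree decomposition is:
Bags: B1 = {a, c, d, e}  B2 = {a, b, c, d}
Tree: B1–B2
The largest bag has 4 vertices, giving width 3; this decomposition certifies tw(G) ≤ 3. For the lower bound, the 4 vertices {a, c, d, e} are pairwise adjacent, and any tree decomposition puts a clique entirely inside one bag — forcing width ≥ 3. The upper and lower bounds meet at 3, so that is the treewidth.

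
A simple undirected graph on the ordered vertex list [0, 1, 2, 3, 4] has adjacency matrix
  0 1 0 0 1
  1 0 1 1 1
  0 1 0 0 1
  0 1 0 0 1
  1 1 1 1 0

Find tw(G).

A width-2 tree decomposition is:
Bags: B1 = {0, 1, 4}  B2 = {1, 3, 4}  B3 = {1, 2, 4}
Tree: B1–B2, B1–B3
The largest bag has 3 vertices, giving width 2; this decomposition certifies tw(G) ≤ 2. On the other hand G contains the 3-clique {0, 1, 4}. A clique must lie in a single bag of any decomposition, so no decomposition can have width below 2. Therefore the treewidth is 2.

2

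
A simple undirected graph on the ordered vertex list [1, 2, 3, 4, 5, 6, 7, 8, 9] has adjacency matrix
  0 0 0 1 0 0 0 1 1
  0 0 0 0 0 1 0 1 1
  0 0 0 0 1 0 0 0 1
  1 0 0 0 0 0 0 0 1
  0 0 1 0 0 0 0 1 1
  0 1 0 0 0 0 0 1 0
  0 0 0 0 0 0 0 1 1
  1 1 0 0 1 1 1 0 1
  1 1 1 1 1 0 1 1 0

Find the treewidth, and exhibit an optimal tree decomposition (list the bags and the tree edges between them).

Treewidth 2.
Bags: B1 = {7, 8, 9}  B2 = {2, 8, 9}  B3 = {1, 8, 9}  B4 = {2, 6, 8}  B5 = {5, 8, 9}  B6 = {1, 4, 9}  B7 = {3, 5, 9}
Tree: B1–B2, B2–B3, B2–B4, B3–B5, B3–B6, B5–B7

Each bag holds 3 vertices, so the decomposition has width 2, which upper-bounds the treewidth. On the other hand G contains the 3-clique {1, 8, 9}. A clique must lie in a single bag of any decomposition, so no decomposition can have width below 2. Therefore the treewidth is 2.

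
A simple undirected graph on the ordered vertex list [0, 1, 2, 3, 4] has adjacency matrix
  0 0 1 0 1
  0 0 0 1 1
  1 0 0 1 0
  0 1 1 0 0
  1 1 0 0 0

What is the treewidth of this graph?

A width-2 tree decomposition is:
Bags: B1 = {1, 2, 3}  B2 = {1, 2, 4}  B3 = {0, 2, 4}
Tree: B1–B2, B2–B3
Each bag holds 3 vertices, so the decomposition has width 2, which upper-bounds the treewidth. Since 2–3–1–4–0–2 is a cycle in G, G is not acyclic. Forests are exactly the graphs of treewidth ≤ 1, so tw(G) ≥ 2. Hence tw(G) = 2 exactly.

2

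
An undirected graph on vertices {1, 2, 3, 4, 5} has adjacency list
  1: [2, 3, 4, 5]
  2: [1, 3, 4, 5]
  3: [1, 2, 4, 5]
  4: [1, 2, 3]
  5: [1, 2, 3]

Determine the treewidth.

3

A width-3 tree decomposition is:
Bags: B1 = {1, 2, 3, 5}  B2 = {1, 2, 3, 4}
Tree: B1–B2
The largest bag has 4 vertices, giving width 3; this decomposition certifies tw(G) ≤ 3. For the lower bound, the 4 vertices {1, 2, 3, 4} are pairwise adjacent, and any tree decomposition puts a clique entirely inside one bag — forcing width ≥ 3. The upper and lower bounds meet at 3, so that is the treewidth.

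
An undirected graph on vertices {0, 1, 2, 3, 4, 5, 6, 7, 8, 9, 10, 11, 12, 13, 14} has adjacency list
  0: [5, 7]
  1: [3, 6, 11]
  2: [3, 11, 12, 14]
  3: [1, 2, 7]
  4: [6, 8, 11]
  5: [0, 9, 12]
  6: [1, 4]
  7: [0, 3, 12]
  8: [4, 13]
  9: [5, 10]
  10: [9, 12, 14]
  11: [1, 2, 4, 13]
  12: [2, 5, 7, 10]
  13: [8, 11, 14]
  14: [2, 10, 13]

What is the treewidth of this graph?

A width-3 tree decomposition is:
Bags: B1 = {4, 6, 8, 13}  B2 = {4, 6, 11, 13}  B3 = {1, 6, 11, 13}  B4 = {1, 11, 13, 14}  B5 = {1, 2, 11, 14}  B6 = {1, 2, 3, 14}  B7 = {2, 3, 10, 14}  B8 = {2, 3, 10, 12}  B9 = {3, 7, 10, 12}  B10 = {7, 9, 10, 12}  B11 = {5, 7, 9, 12}  B12 = {0, 5, 7, 9}
Tree: B1–B2, B2–B3, B3–B4, B4–B5, B5–B6, B6–B7, B7–B8, B8–B9, B9–B10, B10–B11, B11–B12
Each bag holds 4 vertices, so the decomposition has width 3, which upper-bounds the treewidth. For the lower bound: the 4 vertex sets {4,6,8}, {13}, {11}, {1,2,3,14} are disjoint, each induces a connected subgraph, and every pair is joined by at least one edge of G. Contracting each set to a single vertex therefore yields K_{4} as a minor, and since treewidth is minor-monotone, tw(G) ≥ tw(K_{4}) = 3. Combining the bounds, tw(G) = 3.

3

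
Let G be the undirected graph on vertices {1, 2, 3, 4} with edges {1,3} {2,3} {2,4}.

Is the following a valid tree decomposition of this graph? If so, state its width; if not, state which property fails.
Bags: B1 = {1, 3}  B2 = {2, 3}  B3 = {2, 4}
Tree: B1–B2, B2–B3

Yes; width 1.

Checking the three conditions: (i) the bags cover all of {1, 2, 3, 4}; (ii) for each edge, some bag contains both endpoints; (iii) the bags containing any fixed vertex form a subtree. All hold, so the decomposition is valid with width 2 − 1 = 1.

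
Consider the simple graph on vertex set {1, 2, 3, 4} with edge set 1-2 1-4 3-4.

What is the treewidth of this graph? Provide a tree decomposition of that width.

The largest bag has 2 vertices, giving width 1; this decomposition certifies tw(G) ≤ 1. G has an edge, so its treewidth is at least 1. The upper and lower bounds meet at 1, so that is the treewidth.

Treewidth 1.
One optimal decomposition is:
Bags: B1 = {1, 4}  B2 = {1, 2}  B3 = {3, 4}
Tree: B1–B2, B1–B3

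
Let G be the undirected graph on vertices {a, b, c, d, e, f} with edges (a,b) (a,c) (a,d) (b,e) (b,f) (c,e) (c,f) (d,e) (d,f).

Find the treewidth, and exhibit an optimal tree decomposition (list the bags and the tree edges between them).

Every bag has size at most 4, so the width is 4 − 1 = 3 and tw(G) ≤ 3. For the lower bound: the 4 vertex sets {b,f}, {a,c}, {d}, {e} are disjoint, each induces a connected subgraph, and every pair is joined by at least one edge of G. Contracting each set to a single vertex therefore yields K_{4} as a minor, and since treewidth is minor-monotone, tw(G) ≥ tw(K_{4}) = 3. Therefore the treewidth is 3.

Treewidth 3.
One such decomposition:
Bags: B1 = {b, c, d, f}  B2 = {a, b, c, d}  B3 = {b, c, d, e}
Tree: B1–B2, B2–B3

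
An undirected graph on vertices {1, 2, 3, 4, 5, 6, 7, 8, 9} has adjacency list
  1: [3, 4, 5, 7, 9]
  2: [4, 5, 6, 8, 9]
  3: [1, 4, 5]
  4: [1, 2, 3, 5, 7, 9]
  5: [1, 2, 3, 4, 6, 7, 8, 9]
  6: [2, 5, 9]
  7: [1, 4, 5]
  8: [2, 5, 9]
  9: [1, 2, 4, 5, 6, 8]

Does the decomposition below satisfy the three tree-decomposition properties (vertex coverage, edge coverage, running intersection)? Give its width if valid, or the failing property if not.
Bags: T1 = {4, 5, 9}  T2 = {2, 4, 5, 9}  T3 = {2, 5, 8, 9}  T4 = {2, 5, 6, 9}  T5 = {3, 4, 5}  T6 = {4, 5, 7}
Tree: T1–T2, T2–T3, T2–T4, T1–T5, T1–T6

No — vertex 1 appears in no bag.

A tree decomposition must satisfy three properties: every vertex lies in some bag; for every edge, both endpoints lie together in some bag; and for every vertex, the bags containing it form a connected subtree. Here vertex 1 appears in no bag, so the decomposition is invalid.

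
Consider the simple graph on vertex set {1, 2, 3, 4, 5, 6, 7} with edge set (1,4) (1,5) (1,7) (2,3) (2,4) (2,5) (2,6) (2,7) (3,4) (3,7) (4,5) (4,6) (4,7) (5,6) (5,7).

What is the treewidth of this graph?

3

A width-3 tree decomposition is:
Bags: B1 = {2, 4, 5, 6}  B2 = {2, 4, 5, 7}  B3 = {2, 3, 4, 7}  B4 = {1, 4, 5, 7}
Tree: B1–B2, B2–B3, B2–B4
The largest bag has 4 vertices, giving width 3; this decomposition certifies tw(G) ≤ 3. Conversely, {1, 4, 5, 7} is a clique of size 4, and the vertices of any clique must share a bag in every tree decomposition; so some bag has ≥ 4 vertices and tw(G) ≥ 3. Hence tw(G) = 3 exactly.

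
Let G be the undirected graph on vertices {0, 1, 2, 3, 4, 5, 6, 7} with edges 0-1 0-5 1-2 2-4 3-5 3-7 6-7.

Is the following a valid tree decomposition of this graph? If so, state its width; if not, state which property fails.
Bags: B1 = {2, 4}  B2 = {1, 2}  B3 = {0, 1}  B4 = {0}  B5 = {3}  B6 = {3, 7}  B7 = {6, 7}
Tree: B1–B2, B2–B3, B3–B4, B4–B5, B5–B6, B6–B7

A tree decomposition must satisfy three properties: every vertex lies in some bag; for every edge, both endpoints lie together in some bag; and for every vertex, the bags containing it form a connected subtree. Here vertex 5 appears in no bag, so the decomposition is invalid.

No — vertex 5 appears in no bag.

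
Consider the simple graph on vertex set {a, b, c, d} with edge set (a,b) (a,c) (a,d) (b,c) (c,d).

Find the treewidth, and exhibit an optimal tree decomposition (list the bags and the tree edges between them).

Treewidth 2.
One such decomposition:
Bags: B1 = {a, c, d}  B2 = {a, b, c}
Tree: B1–B2

Every bag has size at most 3, so the width is 3 − 1 = 2 and tw(G) ≤ 2. On the other hand G contains the 3-clique {a, c, d}. A clique must lie in a single bag of any decomposition, so no decomposition can have width below 2. Combining the bounds, tw(G) = 2.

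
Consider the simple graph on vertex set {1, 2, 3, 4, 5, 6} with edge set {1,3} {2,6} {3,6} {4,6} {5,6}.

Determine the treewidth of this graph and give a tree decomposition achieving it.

The largest bag has 2 vertices, giving width 1; this decomposition certifies tw(G) ≤ 1. Any graph with an edge has treewidth ≥ 1, and G has the edge 5–6. Hence tw(G) = 1 exactly.

Treewidth 1.
One such decomposition:
Bags: B1 = {5, 6}  B2 = {3, 6}  B3 = {1, 3}  B4 = {4, 6}  B5 = {2, 6}
Tree: B1–B2, B2–B3, B1–B4, B4–B5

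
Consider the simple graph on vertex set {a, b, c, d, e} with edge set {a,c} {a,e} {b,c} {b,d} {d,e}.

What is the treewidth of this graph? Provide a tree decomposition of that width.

The largest bag has 3 vertices, giving width 2; this decomposition certifies tw(G) ≤ 2. For the lower bound, G contains the cycle c–a–e–d–b–c, so G is not a forest; only forests have treewidth ≤ 1, hence tw(G) ≥ 2. The upper and lower bounds meet at 2, so that is the treewidth.

Treewidth 2.
One such decomposition:
Bags: B1 = {a, c, e}  B2 = {c, d, e}  B3 = {b, c, d}
Tree: B1–B2, B2–B3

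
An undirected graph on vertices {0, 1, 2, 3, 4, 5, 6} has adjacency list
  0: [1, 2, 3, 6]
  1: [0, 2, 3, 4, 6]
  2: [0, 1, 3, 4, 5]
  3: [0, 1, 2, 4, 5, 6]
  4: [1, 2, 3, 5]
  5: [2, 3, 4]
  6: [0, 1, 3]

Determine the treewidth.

A width-3 tree decomposition is:
Bags: B1 = {0, 1, 2, 3}  B2 = {0, 1, 3, 6}  B3 = {1, 2, 3, 4}  B4 = {2, 3, 4, 5}
Tree: B1–B2, B1–B3, B3–B4
Each bag holds 4 vertices, so the decomposition has width 3, which upper-bounds the treewidth. Conversely, {0, 1, 2, 3} is a clique of size 4, and the vertices of any clique must share a bag in every tree decomposition; so some bag has ≥ 4 vertices and tw(G) ≥ 3. Combining the bounds, tw(G) = 3.

3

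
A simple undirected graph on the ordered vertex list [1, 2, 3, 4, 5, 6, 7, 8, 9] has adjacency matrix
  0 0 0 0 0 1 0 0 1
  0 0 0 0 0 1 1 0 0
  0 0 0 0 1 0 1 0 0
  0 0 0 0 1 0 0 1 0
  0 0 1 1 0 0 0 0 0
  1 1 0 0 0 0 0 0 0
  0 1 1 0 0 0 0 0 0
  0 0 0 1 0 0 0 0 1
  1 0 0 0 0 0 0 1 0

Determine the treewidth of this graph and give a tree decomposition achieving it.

Treewidth 2.
Bags: B1 = {4, 8, 9}  B2 = {1, 4, 9}  B3 = {1, 4, 6}  B4 = {2, 4, 6}  B5 = {2, 4, 7}  B6 = {3, 4, 7}  B7 = {3, 4, 5}
Tree: B1–B2, B2–B3, B3–B4, B4–B5, B5–B6, B6–B7

Every bag has size at most 3, so the width is 3 − 1 = 2 and tw(G) ≤ 2. For the lower bound, G contains the cycle 4–8–9–1–6–2–7–3–5–4, so G is not a forest; only forests have treewidth ≤ 1, hence tw(G) ≥ 2. Hence tw(G) = 2 exactly.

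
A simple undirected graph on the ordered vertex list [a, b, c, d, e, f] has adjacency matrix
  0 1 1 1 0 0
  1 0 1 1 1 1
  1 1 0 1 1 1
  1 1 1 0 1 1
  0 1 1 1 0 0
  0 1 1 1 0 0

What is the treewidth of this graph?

A width-3 tree decomposition is:
Bags: B1 = {b, c, d, f}  B2 = {a, b, c, d}  B3 = {b, c, d, e}
Tree: B1–B2, B2–B3
Each bag holds 4 vertices, so the decomposition has width 3, which upper-bounds the treewidth. For the lower bound, the 4 vertices {b, c, d, e} are pairwise adjacent, and any tree decomposition puts a clique entirely inside one bag — forcing width ≥ 3. The upper and lower bounds meet at 3, so that is the treewidth.

3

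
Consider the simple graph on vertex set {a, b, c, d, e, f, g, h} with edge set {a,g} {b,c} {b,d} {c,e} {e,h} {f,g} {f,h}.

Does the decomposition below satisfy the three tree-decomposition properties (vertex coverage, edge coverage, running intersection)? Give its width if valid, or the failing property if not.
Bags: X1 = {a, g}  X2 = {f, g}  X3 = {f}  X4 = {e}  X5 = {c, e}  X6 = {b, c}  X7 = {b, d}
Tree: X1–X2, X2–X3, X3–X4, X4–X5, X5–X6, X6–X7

A tree decomposition must satisfy three properties: every vertex lies in some bag; for every edge, both endpoints lie together in some bag; and for every vertex, the bags containing it form a connected subtree. Here vertex h appears in no bag, so the decomposition is invalid.

No — vertex h appears in no bag.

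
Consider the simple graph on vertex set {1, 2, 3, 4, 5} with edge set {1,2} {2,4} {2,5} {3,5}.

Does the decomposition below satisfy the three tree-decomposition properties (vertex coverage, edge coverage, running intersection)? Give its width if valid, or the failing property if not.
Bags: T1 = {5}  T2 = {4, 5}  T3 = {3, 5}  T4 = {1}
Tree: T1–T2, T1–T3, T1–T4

A tree decomposition must satisfy three properties: every vertex lies in some bag; for every edge, both endpoints lie together in some bag; and for every vertex, the bags containing it form a connected subtree. Here vertex 2 appears in no bag, so the decomposition is invalid.

No — vertex 2 appears in no bag.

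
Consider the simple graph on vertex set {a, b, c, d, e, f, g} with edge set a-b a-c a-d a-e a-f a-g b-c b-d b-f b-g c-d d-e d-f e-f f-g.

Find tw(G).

A width-3 tree decomposition is:
Bags: B1 = {a, b, c, d}  B2 = {a, b, d, f}  B3 = {a, d, e, f}  B4 = {a, b, f, g}
Tree: B1–B2, B2–B3, B2–B4
The largest bag has 4 vertices, giving width 3; this decomposition certifies tw(G) ≤ 3. Conversely, {a, b, c, d} is a clique of size 4, and the vertices of any clique must share a bag in every tree decomposition; so some bag has ≥ 4 vertices and tw(G) ≥ 3. Hence tw(G) = 3 exactly.

3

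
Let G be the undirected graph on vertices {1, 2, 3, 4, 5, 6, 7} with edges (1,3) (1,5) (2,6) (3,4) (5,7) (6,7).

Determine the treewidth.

A width-1 tree decomposition is:
Bags: B1 = {2, 6}  B2 = {6, 7}  B3 = {5, 7}  B4 = {1, 5}  B5 = {1, 3}  B6 = {3, 4}
Tree: B1–B2, B2–B3, B3–B4, B4–B5, B5–B6
Every bag has size at most 2, so the width is 2 − 1 = 1 and tw(G) ≤ 1. Any graph with an edge has treewidth ≥ 1, and G has the edge 2–6. The upper and lower bounds meet at 1, so that is the treewidth.

1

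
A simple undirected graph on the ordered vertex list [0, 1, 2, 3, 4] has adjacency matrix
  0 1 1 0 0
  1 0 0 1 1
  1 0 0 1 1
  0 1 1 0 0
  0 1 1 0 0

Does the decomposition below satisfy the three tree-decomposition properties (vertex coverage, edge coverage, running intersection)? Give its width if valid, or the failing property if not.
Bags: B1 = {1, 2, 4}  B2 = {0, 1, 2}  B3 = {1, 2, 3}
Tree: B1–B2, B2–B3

Every vertex of G appears in some bag (union = {0, 1, 2, 3, 4}); every edge is covered by a bag; and for each vertex v the set of bags containing v is connected in the bag tree. The decomposition is therefore valid. The largest bag has 3 vertices, so the width is 2.

Yes; width 2.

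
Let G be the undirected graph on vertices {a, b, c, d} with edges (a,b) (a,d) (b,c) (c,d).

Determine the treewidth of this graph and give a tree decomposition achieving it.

Treewidth 2.
One such decomposition:
Bags: B1 = {a, b, d}  B2 = {b, c, d}
Tree: B1–B2

Every bag has size at most 3, so the width is 3 − 1 = 2 and tw(G) ≤ 2. For the lower bound, G contains the cycle d–a–b–c–d, so G is not a forest; only forests have treewidth ≤ 1, hence tw(G) ≥ 2. Hence tw(G) = 2 exactly.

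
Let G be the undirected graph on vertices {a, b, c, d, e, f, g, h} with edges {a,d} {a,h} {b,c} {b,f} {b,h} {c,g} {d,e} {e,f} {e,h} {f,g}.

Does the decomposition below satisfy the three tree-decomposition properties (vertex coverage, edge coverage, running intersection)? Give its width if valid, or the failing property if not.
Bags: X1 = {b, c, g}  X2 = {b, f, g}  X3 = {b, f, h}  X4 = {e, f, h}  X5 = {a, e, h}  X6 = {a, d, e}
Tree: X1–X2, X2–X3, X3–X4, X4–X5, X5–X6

Every vertex of G appears in some bag (union = {a, b, c, d, e, f, g, h}); every edge is covered by a bag; and for each vertex v the set of bags containing v is connected in the bag tree. The decomposition is therefore valid. The largest bag has 3 vertices, so the width is 2.

Yes; width 2.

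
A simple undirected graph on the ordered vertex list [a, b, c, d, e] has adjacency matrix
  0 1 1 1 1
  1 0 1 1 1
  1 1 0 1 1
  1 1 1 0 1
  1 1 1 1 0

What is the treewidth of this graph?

A width-4 tree decomposition is:
Bags: B1 = {a, b, c, d, e}
Tree: (single bag)
A single bag containing all 5 vertices is trivially a valid decomposition of width 4. For the lower bound, the 5 vertices {a, b, c, d, e} are pairwise adjacent, and any tree decomposition puts a clique entirely inside one bag — forcing width ≥ 4. The upper and lower bounds meet at 4, so that is the treewidth.

4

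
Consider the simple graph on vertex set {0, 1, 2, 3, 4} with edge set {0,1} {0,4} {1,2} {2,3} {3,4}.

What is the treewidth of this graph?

2

A width-2 tree decomposition is:
Bags: B1 = {0, 3, 4}  B2 = {0, 1, 3}  B3 = {1, 2, 3}
Tree: B1–B2, B2–B3
Each bag holds 3 vertices, so the decomposition has width 2, which upper-bounds the treewidth. For the lower bound, G contains the cycle 3–4–0–1–2–3, so G is not a forest; only forests have treewidth ≤ 1, hence tw(G) ≥ 2. Combining the bounds, tw(G) = 2.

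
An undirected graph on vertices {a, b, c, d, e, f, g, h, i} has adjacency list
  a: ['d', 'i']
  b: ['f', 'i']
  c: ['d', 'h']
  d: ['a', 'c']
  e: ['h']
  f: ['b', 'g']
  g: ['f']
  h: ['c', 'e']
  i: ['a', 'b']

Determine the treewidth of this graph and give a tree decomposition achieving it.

Each bag holds 2 vertices, so the decomposition has width 1, which upper-bounds the treewidth. Any graph with an edge has treewidth ≥ 1, and G has the edge g–f. Combining the bounds, tw(G) = 1.

Treewidth 1.
Bags: B1 = {f, g}  B2 = {b, f}  B3 = {b, i}  B4 = {a, i}  B5 = {a, d}  B6 = {c, d}  B7 = {c, h}  B8 = {e, h}
Tree: B1–B2, B2–B3, B3–B4, B4–B5, B5–B6, B6–B7, B7–B8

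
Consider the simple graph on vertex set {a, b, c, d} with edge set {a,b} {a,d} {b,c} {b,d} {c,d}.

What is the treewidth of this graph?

2

A width-2 tree decomposition is:
Bags: B1 = {a, b, d}  B2 = {b, c, d}
Tree: B1–B2
Each bag holds 3 vertices, so the decomposition has width 2, which upper-bounds the treewidth. On the other hand G contains the 3-clique {b, c, d}. A clique must lie in a single bag of any decomposition, so no decomposition can have width below 2. Therefore the treewidth is 2.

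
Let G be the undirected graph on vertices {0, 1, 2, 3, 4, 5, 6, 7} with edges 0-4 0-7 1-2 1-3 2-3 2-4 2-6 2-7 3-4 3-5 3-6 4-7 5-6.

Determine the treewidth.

A width-2 tree decomposition is:
Bags: B1 = {2, 3, 4}  B2 = {2, 3, 6}  B3 = {2, 4, 7}  B4 = {3, 5, 6}  B5 = {0, 4, 7}  B6 = {1, 2, 3}
Tree: B1–B2, B1–B3, B2–B4, B3–B5, B1–B6
Every bag has size at most 3, so the width is 3 − 1 = 2 and tw(G) ≤ 2. For the lower bound, the 3 vertices {0, 4, 7} are pairwise adjacent, and any tree decomposition puts a clique entirely inside one bag — forcing width ≥ 2. Therefore the treewidth is 2.

2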